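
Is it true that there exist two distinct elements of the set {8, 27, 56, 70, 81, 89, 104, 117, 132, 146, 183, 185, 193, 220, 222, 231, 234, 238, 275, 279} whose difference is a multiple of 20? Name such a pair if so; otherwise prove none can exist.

Reduce each element modulo 20: 8↦8, 27↦7, 56↦16, 70↦10, 81↦1, 89↦9, 104↦4, 117↦17, 132↦12, 146↦6, 183↦3, 185↦5, 193↦13, 220↦0, 222↦2, 231↦11, 234↦14, 238↦18, 275↦15, 279↦19.
No residue repeats among the 20 elements, so no pair has difference ≡ 0 (mod 20).

No, no such pair exists.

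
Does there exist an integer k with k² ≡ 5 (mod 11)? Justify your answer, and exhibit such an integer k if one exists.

Take k = 7. Then 7² = 49 = 4·11 + 5, so 7² ≡ 5 (mod 11).

k = 7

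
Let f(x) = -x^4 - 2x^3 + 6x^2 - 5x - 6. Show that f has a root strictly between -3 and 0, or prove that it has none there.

f(-3) = 36 and f(0) = -6, which have opposite signs.
Since f is a polynomial it is continuous on [-3, 0].
By the Intermediate Value Theorem, f takes the value 0 somewhere in the open interval.

Such a root exists.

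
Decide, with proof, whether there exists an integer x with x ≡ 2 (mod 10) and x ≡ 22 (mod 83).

gcd(10, 83) = 1, so the Chinese Remainder Theorem guarantees exactly one residue class mod 830 satisfying both.
Write x = 2 + 10t and require 2 + 10t ≡ 22 (mod 83), i.e. 10t ≡ 20 (mod 83).
Note 10·25 = 250 ≡ 1 (mod 83) (as 250 − 1 = 3·83), so 10⁻¹ ≡ 25.
Multiplying by 25: t ≡ 25·20 = 500 ≡ 2 (mod 83).
With t = 2: x = 2 + 10·2 = 22.
Check: 22 mod 10 = 2, 22 mod 83 = 22. ✓

x = 22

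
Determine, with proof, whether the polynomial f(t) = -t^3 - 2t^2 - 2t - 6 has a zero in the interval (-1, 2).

Evaluate at the endpoints: f(-1) = -5, f(2) = -26 — same sign (negative).
f'(t) = -3t^2 - 4t - 2 has discriminant (-4)² − 4·(-3)·(-2) = -8 < 0, so f' has no real roots and is negative for every real t.
Hence f is strictly decreasing on ℝ, and in particular on [-1, 2]. A strictly monotone function with same-sign endpoint values stays negative on the whole interval, so f has no zero in (-1, 2).

No.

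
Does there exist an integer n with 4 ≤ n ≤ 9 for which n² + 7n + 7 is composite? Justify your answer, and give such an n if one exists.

At n = 7: 7² + 7·7 + 7 = 105 = 3·35, which is composite.

n = 7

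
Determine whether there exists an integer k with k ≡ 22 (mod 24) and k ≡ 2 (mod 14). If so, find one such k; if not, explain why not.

gcd(24, 14) = 2. A simultaneous solution exists iff 22 ≡ 2 (mod 2); here 22 mod 2 = 0 = 2 mod 2, so it does.
The integers ≡ 22 (mod 24) are 22, 46, 70, 94, 118, 142, …; their remainders mod 14 are 8, 4, 0, 10, 6, 2, so k = 142 is the first that is ≡ 2 (mod 14).
Verify: 142 = 5·24 + 22 and 142 = 10·14 + 2. ✓

k = 142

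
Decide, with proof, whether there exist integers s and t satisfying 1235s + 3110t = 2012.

There are no such integers.

Any value of 1235s + 3110t is a multiple of gcd(1235, 3110) = 5.
But 2012 = 5·402 + 2, so 5 ∤ 2012.
Hence no integers s, t satisfy the equation.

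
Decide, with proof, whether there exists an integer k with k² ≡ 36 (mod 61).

Take k = 55. Then 55² = 3025 = 49·61 + 36, so 55² ≡ 36 (mod 61).

k = 55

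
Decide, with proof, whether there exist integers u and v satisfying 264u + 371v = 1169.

u = 315, v = -221

Since gcd(264, 371) = 1, every integer is an integer combination of 264 and 371.
Euclidean algorithm: 371 = 1·264 + 107, 264 = 2·107 + 50, 107 = 2·50 + 7, 50 = 7·7 + 1, 7 = 7·1 + 0.
Working back up the chain: 1 = 50 − 7·7 = 50 − 7·(107 − 2·50) = −7·107 + 15·50 = −7·107 + 15·(264 − 2·107) = 15·264 − 37·107 = 15·264 − 37·(371 − 1·264) = −37·371 + 52·264. So 264·52 + 371·(-37) = 1.
Times 1169: 264·60788 + 371·(-43253) = 1169, so (60788, -43253) solves it.
The general solution is u = 60788 + 371k, v = -43253 − 264k; taking k = -163 gives the smaller pair u = 315, v = -221.
Indeed 264·315 + 371·(-221) = 83160 − 81991 = 1169.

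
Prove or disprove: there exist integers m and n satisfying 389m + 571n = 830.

389 and 571 are coprime, so 389m + 571n ranges over all of ℤ.
Dividing repeatedly: 571 = 1·389 + 182, 389 = 2·182 + 25, 182 = 7·25 + 7, 25 = 3·7 + 4, 7 = 1·4 + 3, 4 = 1·3 + 1, 3 = 3·1 + 0.
Working back up the chain: 1 = 4 − 1·3 = 4 − (7 − 1·4) = −7 + 2·4 = −7 + 2·(25 − 3·7) = 2·25 − 7·7 = 2·25 − 7·(182 − 7·25) = −7·182 + 51·25 = −7·182 + 51·(389 − 2·182) = 51·389 − 109·182 = 51·389 − 109·(571 − 1·389) = −109·571 + 160·389. So 389·160 + 571·(-109) = 1.
Scaling by 830 gives the particular solution (m, n) = (132800, -90470).
Shifting by a multiple of (571, −389) keeps it a solution: m = 132800 − 232·571 = 328, n = -90470 + 232·389 = -222.
Check: 389·328 + 571·(-222) = 127592 − 126762 = 830. ✓

m = 328, n = -222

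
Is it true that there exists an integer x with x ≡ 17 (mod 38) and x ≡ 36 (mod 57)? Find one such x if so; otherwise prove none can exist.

Here gcd(38, 57) = 19, and both 17 and 36 leave remainder 17 mod 19, so the system is consistent.
The integers ≡ 17 (mod 38) are 17, 55, 93, …; their remainders mod 57 are 17, 55, 36, so x = 93 is the first that is ≡ 36 (mod 57).
Check: 93 mod 38 = 17, 93 mod 57 = 36. ✓

x = 93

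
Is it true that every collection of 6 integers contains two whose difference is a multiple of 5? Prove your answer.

Yes.

Partition the integers by their residue mod 5; there are 5 classes.
Since 6 > 5, two of the 6 integers must share a residue class by the pigeonhole principle; call them a and b.
Their difference a − b is then a multiple of 5.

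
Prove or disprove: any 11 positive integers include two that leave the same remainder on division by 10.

Each integer lies in one of the 10 residue classes modulo 10.
With 11 integers and only 10 classes, the pigeonhole principle forces two of them, say a and b, into the same class.
That is, a and b leave the same remainder on division by 10, as claimed.

Yes.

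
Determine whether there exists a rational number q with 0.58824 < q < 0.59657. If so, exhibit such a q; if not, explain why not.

q = 13/22

Scale by 22: the interval becomes (12.94128, 13.12454), which contains the integer 13.
Dividing back, 0.58824 < 13/22 < 0.59657, and 13/22 is rational.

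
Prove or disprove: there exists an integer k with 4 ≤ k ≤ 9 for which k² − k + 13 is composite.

k = 7

At k = 7: 7² − 7 + 13 = 55 = 5·11, which is composite.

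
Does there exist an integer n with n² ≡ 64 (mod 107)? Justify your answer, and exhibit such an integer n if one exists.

n = 99 works: 99² = 9801, and 9801 − 64 = 9737 = 91·107.

n = 99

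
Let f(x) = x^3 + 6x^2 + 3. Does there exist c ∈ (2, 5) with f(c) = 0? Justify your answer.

f(2) = 35 and f(5) = 278, both positive, so a sign-change argument is unavailable; we show f keeps this sign on the whole interval.
Shift to the endpoint 2: with x = 2 + u (0 < u < 3), one computes f(2 + u) = u^3 + 12u^2 + 36u + 35.
All 4 nonzero coefficients of this polynomial in u are positive; hence for u > 0 the value is a sum of positive terms (the constant 35 among them).
So f is strictly positive on (2, 5); no root exists in the interval.

No.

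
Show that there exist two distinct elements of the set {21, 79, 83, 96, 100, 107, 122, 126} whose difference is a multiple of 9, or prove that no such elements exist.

Two integers differ by a multiple of 9 exactly when they have the same residue mod 9. The residues are 21↦3, 79↦7, 83↦2, 96↦6, 100↦1, 107↦8, 122↦5, 126↦0.
These 8 residues are pairwise different, hence no difference of two elements is divisible by 9.

No such pair exists.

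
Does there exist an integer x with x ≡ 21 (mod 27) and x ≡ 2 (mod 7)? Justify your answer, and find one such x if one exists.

gcd(27, 7) = 1, so the Chinese Remainder Theorem guarantees exactly one residue class mod 189 satisfying both.
Write x = 21 + 27t and require 21 + 27t ≡ 2 (mod 7), i.e. 27t ≡ 2 (mod 7).
27 ≡ 6 (mod 7), so this reads 6t ≡ 2 (mod 7). Note 6·6 = 36 ≡ 1 (mod 7) (as 36 − 1 = 5·7), so 6⁻¹ ≡ 6.
Multiplying by 6: t ≡ 6·2 = 12 ≡ 5 (mod 7).
With t = 5: x = 21 + 27·5 = 156.
Verify: 156 = 5·27 + 21 and 156 = 22·7 + 2. ✓

x = 156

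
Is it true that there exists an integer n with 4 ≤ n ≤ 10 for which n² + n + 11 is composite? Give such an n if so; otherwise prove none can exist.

n = 10

At n = 10: 10² + 10 + 11 = 121 = 11·11, which is composite.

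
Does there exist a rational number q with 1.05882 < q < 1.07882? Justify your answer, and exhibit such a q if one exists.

Multiplying by 13: 13·1.05882 = 13.76466 and 13·1.07882 = 14.02466, so the integer 14 lies strictly between them.
So q = 14/13 works: it is a ratio of integers, and dividing 13·1.05882 < 14 < 13·1.07882 through by 13 gives 1.05882 < 14/13 < 1.07882.

q = 14/13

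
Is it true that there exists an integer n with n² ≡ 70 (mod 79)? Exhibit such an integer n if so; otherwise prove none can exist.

Apply Euler's criterion with the prime 79: 70 is a quadratic residue iff 70^39 ≡ 1 (mod 79), and a non-residue iff it is ≡ −1.
Squaring successively (mod 79): 70^2 = 4900 ≡ 2; 70^4 ≡ 2² = 4 ≡ 4; 70^8 ≡ 4² = 16 ≡ 16; 70^16 ≡ 16² = 256 ≡ 19; 70^32 ≡ 19² = 361 ≡ 45.
Since 39 = 32 + 4 + 2 + 1, 70^39 ≡ 45 · 4 · 2 · 70; multiplying out mod 79: 45·4 = 180 ≡ 22, then 22·2 = 44 ≡ 44, then 44·70 = 3080 ≡ 78. Thus 70^39 ≡ 78 ≡ −1 (mod 79).
The value −1 means 70 is a non-residue modulo 79, so n² ≡ 70 (mod 79) is impossible.

There is no such integer.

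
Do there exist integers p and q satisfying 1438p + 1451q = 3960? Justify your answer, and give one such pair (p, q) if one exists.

Since gcd(1438, 1451) = 1, every integer is an integer combination of 1438 and 1451.
Euclidean algorithm: 1451 = 1·1438 + 13, 1438 = 110·13 + 8, 13 = 1·8 + 5, 8 = 1·5 + 3, 5 = 1·3 + 2, 3 = 1·2 + 1, 2 = 2·1 + 0.
Unwinding: 1 = 3 − 1·2 = 3 − (5 − 1·3) = −5 + 2·3 = −5 + 2·(8 − 1·5) = 2·8 − 3·5 = 2·8 − 3·(13 − 1·8) = −3·13 + 5·8 = −3·13 + 5·(1438 − 110·13) = 5·1438 − 553·13 = 5·1438 − 553·(1451 − 1·1438) = −553·1451 + 558·1438, i.e. 1438·558 + 1451·(-553) = 1.
Scaling by 3960 gives the particular solution (p, q) = (2209680, -2189880).
Subtracting 1522·1451 from p and adding 1522·1438 to q gives the tidier solution (1258, -1244).
Indeed 1438·1258 + 1451·(-1244) = 1809004 − 1805044 = 3960.

p = 1258, q = -1244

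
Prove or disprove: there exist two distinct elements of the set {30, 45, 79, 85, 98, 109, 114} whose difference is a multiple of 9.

There is no such pair.

Reduce each element modulo 9: 30↦3, 45↦0, 79↦7, 85↦4, 98↦8, 109↦1, 114↦6.
No residue repeats among the 7 elements, so no pair has difference ≡ 0 (mod 9).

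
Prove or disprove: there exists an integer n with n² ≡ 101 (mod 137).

n = 85

n = 85 works: 85² = 7225, and 7225 − 101 = 7124 = 52·137.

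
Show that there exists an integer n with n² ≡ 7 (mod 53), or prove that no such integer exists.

Take n = 22. Then 22² = 484 = 9·53 + 7, so 22² ≡ 7 (mod 53).

n = 22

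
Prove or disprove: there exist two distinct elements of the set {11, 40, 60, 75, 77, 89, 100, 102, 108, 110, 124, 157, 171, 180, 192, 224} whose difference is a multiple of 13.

Yes: 11 and 89.

Both 11 and 89 leave remainder 11 on division by 13; their difference 78 = 6·13 is a multiple of 13.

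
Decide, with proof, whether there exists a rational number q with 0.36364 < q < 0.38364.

q = 3/8

Multiplying by 8: 8·0.36364 = 2.90912 and 8·0.38364 = 3.06912, so the integer 3 lies strictly between them.
So q = 3/8 works: it is a ratio of integers, and dividing 8·0.36364 < 3 < 8·0.38364 through by 8 gives 0.36364 < 3/8 < 0.38364.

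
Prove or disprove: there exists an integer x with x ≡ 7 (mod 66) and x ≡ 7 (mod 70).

x = 7

Here gcd(66, 70) = 2, and both 7 and 7 leave remainder 1 mod 2, so the system is consistent.
In fact x = 7 itself already satisfies 7 mod 70 = 7.
Verify: 7 = 0·66 + 7 and 7 = 0·70 + 7. ✓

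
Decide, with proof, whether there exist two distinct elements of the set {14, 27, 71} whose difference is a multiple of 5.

There is no such pair.

Reduce each element modulo 5: 14↦4, 27↦2, 71↦1.
These 3 residues are pairwise different, hence no difference of two elements is divisible by 5.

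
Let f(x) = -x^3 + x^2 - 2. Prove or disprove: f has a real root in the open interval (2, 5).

No.

The endpoint values f(2) = -6 and f(5) = -102 are both negative. Claim: f(x) < 0 for every x in (2, 5).
Shift to the endpoint 2: with x = 2 + u (0 < u < 3), one computes f(2 + u) = -u^3 - 5u^2 - 8u - 6.
The nonzero coefficients here are all negative, so for u > 0 every term is negative (or zero), and the constant term -6 is strictly negative.
So f is strictly negative on (2, 5); no root exists in the interval.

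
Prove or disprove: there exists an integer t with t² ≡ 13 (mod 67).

No such integer exists.

67 is prime, so by Euler's criterion 13 is a square mod 67 iff 13^((67−1)/2) = 13^33 ≡ 1 (mod 67).
Squaring successively (mod 67): 13^2 = 169 ≡ 35; 13^4 ≡ 35² = 1225 ≡ 19; 13^8 ≡ 19² = 361 ≡ 26; 13^16 ≡ 26² = 676 ≡ 6; 13^32 ≡ 6² = 36 ≡ 36.
Since 33 = 32 + 1, 13^33 ≡ 36 · 13; multiplying out mod 67: 36·13 = 468 ≡ 66. Thus 13^33 ≡ 66 ≡ −1 (mod 67).
By Euler's criterion 13 is a quadratic non-residue mod 67: no t satisfies t² ≡ 13 (mod 67).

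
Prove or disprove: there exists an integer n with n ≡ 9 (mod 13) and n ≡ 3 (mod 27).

gcd(13, 27) = 1, so the Chinese Remainder Theorem guarantees exactly one residue class mod 351 satisfying both.
Any solution of the first congruence is n = 9 + 13t; substituting into the second, 13t ≡ 3 − 9 ≡ 21 (mod 27).
To invert 13 modulo 27: 27 = 2·13 + 1, 13 = 13·1 + 0, and unwinding, 1 = 27 − 2·13. Thus 13⁻¹ ≡ -2 ≡ 25 (mod 27).
Therefore t ≡ 25·21 = 525 ≡ 12 (mod 27).
With t = 12: n = 9 + 13·12 = 165.
Verify: 165 = 12·13 + 9 and 165 = 6·27 + 3. ✓

n = 165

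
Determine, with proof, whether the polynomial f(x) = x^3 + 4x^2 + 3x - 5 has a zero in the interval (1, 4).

No such root exists.

f(1) = 3 and f(4) = 135, both positive, so a sign-change argument is unavailable; we show f keeps this sign on the whole interval.
Shift to the endpoint 1: with x = 1 + u (0 < u < 3), one computes f(1 + u) = u^3 + 7u^2 + 14u + 3.
The nonzero coefficients here are all positive, so for u > 0 every term is positive (or zero), and the constant term 3 is strictly positive.
Therefore f(x) > 0 throughout (1, 4), and f has no zero there.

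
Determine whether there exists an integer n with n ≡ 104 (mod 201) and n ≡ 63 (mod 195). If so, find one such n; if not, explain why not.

gcd(201, 195) = 3. If n ≡ 104 (mod 201) and n ≡ 63 (mod 195), then n ≡ 104 (mod 3) and n ≡ 63 (mod 3).
However 104 ≡ 2 and 63 ≡ 0 (mod 3), and 2 ≠ 0.
So no integer satisfies both congruences.

No, no such integer exists.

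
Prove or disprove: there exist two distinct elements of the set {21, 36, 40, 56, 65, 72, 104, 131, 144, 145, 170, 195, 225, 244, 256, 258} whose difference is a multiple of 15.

Both 21 and 36 leave remainder 6 on division by 15; their difference 15 = 1·15 is a multiple of 15.

21 and 36 are such a pair.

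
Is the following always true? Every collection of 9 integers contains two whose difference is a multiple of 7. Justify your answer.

Each integer lies in one of the 7 residue classes modulo 7.
Placing 9 integers into 7 classes, some class receives at least two — say a and b.
Their difference a − b is then a multiple of 7.

True.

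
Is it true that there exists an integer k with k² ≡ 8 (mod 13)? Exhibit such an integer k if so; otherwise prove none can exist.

Since (13 − k)² ≡ k² (mod 13), it suffices to square k = 0, 1, …, 6: the residues are 0, 1, 4, 9, 3, 12, 10.
The set of squares mod 13 is therefore {0, 1, 3, 4, 9, 10, 12}, which does not contain 8.
Hence no integer k has k² ≡ 8 (mod 13).

There is no such integer.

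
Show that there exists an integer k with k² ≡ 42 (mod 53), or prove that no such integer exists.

k = 25

k = 25 works: 25² = 625, and 625 − 42 = 583 = 11·53.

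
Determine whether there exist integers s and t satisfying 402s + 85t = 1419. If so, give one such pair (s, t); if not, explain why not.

402 and 85 are coprime, so 402s + 85t ranges over all of ℤ.
Euclidean algorithm: 402 = 4·85 + 62, 85 = 1·62 + 23, 62 = 2·23 + 16, 23 = 1·16 + 7, 16 = 2·7 + 2, 7 = 3·2 + 1, 2 = 2·1 + 0.
Unwinding: 1 = 7 − 3·2 = 7 − 3·(16 − 2·7) = −3·16 + 7·7 = −3·16 + 7·(23 − 1·16) = 7·23 − 10·16 = 7·23 − 10·(62 − 2·23) = −10·62 + 27·23 = −10·62 + 27·(85 − 1·62) = 27·85 − 37·62 = 27·85 − 37·(402 − 4·85) = −37·402 + 175·85, i.e. 402·(-37) + 85·175 = 1.
Scaling by 1419 gives the particular solution (s, t) = (-52503, 248325).
The general solution is s = -52503 + 85k, t = 248325 − 402k; taking k = 618 gives the smaller pair s = 27, t = -111.
Indeed 402·27 + 85·(-111) = 10854 − 9435 = 1419.

s = 27, t = -111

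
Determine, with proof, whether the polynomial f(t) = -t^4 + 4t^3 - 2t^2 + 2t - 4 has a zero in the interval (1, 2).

f(1) = -1 and f(2) = 8, which have opposite signs.
Since f is a polynomial it is continuous on [1, 2].
By the Intermediate Value Theorem, f takes the value 0 somewhere in the open interval.

Such a root exists.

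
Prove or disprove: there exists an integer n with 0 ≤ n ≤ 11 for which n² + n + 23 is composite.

n = 11

At n = 11: 11² + 11 + 23 = 155 = 5·31, which is composite.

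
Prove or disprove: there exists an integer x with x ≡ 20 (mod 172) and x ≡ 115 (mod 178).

No, no such integer exists.

gcd(172, 178) = 2. If x ≡ 20 (mod 172) and x ≡ 115 (mod 178), then x ≡ 20 (mod 2) and x ≡ 115 (mod 2).
However 20 ≡ 0 and 115 ≡ 1 (mod 2), and 0 ≠ 1.
Hence the system has no solution.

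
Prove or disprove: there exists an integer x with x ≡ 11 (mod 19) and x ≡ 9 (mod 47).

x = 714

gcd(19, 47) = 1, so the Chinese Remainder Theorem guarantees exactly one residue class mod 893 satisfying both.
Any solution of the first congruence is x = 11 + 19t; substituting into the second, 19t ≡ 9 − 11 ≡ 45 (mod 47).
Invert 19 mod 47 by the Euclidean algorithm: 47 = 2·19 + 9, 19 = 2·9 + 1, 9 = 9·1 + 0; back-substituting, 1 = 19 − 2·9 = 19 − 2·(47 − 2·19) = −2·47 + 5·19. Hence 19·5 ≡ 1, so 19⁻¹ ≡ 5 (mod 47).
Multiplying by 5: t ≡ 5·45 = 225 ≡ 37 (mod 47).
Taking t = 37 gives x = 11 + 19·37 = 714.
Indeed 714 ≡ 11 (mod 19) and 714 ≡ 9 (mod 47).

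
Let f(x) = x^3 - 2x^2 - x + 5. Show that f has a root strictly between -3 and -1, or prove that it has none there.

f(-3) = -37 and f(-1) = 3, which have opposite signs.
f is continuous everywhere (it is a polynomial), in particular on [-3, -1].
By the Intermediate Value Theorem, f takes the value 0 somewhere in the open interval.

Such a root exists.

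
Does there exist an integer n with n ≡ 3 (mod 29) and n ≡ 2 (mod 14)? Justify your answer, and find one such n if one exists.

The moduli 29 and 14 are coprime, so by the Chinese Remainder Theorem a unique solution modulo 406 exists.
Any solution of the first congruence is n = 3 + 29t; substituting into the second, 29t ≡ 2 − 3 ≡ 13 (mod 14).
29 ≡ 1 (mod 14), so this reads 1t ≡ 13 (mod 14). So t ≡ 13 (mod 14).
Taking t = 13 gives n = 3 + 29·13 = 380.
Verify: 380 = 13·29 + 3 and 380 = 27·14 + 2. ✓

n = 380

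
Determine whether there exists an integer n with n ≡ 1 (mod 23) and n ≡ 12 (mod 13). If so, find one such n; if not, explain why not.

gcd(23, 13) = 1, so the Chinese Remainder Theorem guarantees exactly one residue class mod 299 satisfying both.
Write n = 1 + 23t and require 1 + 23t ≡ 12 (mod 13), i.e. 23t ≡ 11 (mod 13).
23 ≡ 10 (mod 13), so this reads 10t ≡ 11 (mod 13). Note 10·4 = 40 ≡ 1 (mod 13) (as 40 − 1 = 3·13), so 10⁻¹ ≡ 4.
Multiplying by 4: t ≡ 4·11 = 44 ≡ 5 (mod 13).
With t = 5: n = 1 + 23·5 = 116.
Verify: 116 = 5·23 + 1 and 116 = 8·13 + 12. ✓

n = 116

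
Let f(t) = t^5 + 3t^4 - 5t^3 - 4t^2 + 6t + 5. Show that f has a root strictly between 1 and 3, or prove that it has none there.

f has no root in that interval.

f(1) = 6 and f(3) = 338, both positive, so a sign-change argument is unavailable; we show f keeps this sign on the whole interval.
Shift to the endpoint 1: with t = 1 + u (0 < u < 2), one computes f(1 + u) = u^5 + 8u^4 + 17u^3 + 9u^2 + 6.
The nonzero coefficients here are all positive, so for u > 0 every term is positive (or zero), and the constant term 6 is strictly positive.
So f is strictly positive on (1, 3); no root exists in the interval.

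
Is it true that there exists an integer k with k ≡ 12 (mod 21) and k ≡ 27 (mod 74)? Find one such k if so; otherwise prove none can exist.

k = 915

Since 21 and 74 share no common factor, CRT says the pair of congruences has a solution (unique mod 1554).
Write k = 12 + 21t and require 12 + 21t ≡ 27 (mod 74), i.e. 21t ≡ 15 (mod 74).
Invert 21 mod 74 by the Euclidean algorithm: 74 = 3·21 + 11, 21 = 1·11 + 10, 11 = 1·10 + 1, 10 = 10·1 + 0; back-substituting, 1 = 11 − 1·10 = 11 − (21 − 1·11) = −21 + 2·11 = −21 + 2·(74 − 3·21) = 2·74 − 7·21. Hence 21·(-7) ≡ 1, so 21⁻¹ ≡ -7 ≡ 67 (mod 74).
Multiplying by 67: t ≡ 67·15 = 1005 ≡ 43 (mod 74).
Taking t = 43 gives k = 12 + 21·43 = 915.
Indeed 915 ≡ 12 (mod 21) and 915 ≡ 27 (mod 74).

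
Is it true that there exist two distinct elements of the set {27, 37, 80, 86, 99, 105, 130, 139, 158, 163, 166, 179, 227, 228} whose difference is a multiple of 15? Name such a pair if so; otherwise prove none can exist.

No, no such pair exists.

Two integers differ by a multiple of 15 exactly when they have the same residue mod 15. The residues are 27↦12, 37↦7, 80↦5, 86↦11, 99↦9, 105↦0, 130↦10, 139↦4, 158↦8, 163↦13, 166↦1, 179↦14, 227↦2, 228↦3.
These 14 residues are pairwise different, hence no difference of two elements is divisible by 15.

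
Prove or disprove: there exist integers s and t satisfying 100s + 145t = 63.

There are no such integers.

Any value of 100s + 145t is a multiple of gcd(100, 145) = 5.
But 63 = 5·12 + 3, so 5 ∤ 63.
Therefore 100s + 145t = 63 has no solution in integers.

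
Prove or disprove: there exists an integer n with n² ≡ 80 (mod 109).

n = 84

Take n = 84. Then 84² = 7056 = 64·109 + 80, so 84² ≡ 80 (mod 109).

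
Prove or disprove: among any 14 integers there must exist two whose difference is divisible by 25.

Try 14 consecutive integers, 97, 98, …, 110. Their remainders mod 25 are 22, 23, 24, 0, 1, 2, 3, 4, 5, 6, 7, 8, 9, 10 — pairwise different, as any 14 ≤ 25 consecutive integers have distinct residues.
The differences between them range over 1, …, 13, none of which is divisible by 25.

No, the set {97, 98, 99, 100, 101, 102, 103, 104, 105, 106, 107, 108, 109, 110} is a counterexample.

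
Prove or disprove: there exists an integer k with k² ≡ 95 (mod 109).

Apply Euler's criterion with the prime 109: 95 is a quadratic residue iff 95^54 ≡ 1 (mod 109), and a non-residue iff it is ≡ −1.
Repeated squaring mod 109: 95^2 = 9025 ≡ 87; 95^4 ≡ 87² = 7569 ≡ 48; 95^8 ≡ 48² = 2304 ≡ 15; 95^16 ≡ 15² = 225 ≡ 7; 95^32 ≡ 7² = 49 ≡ 49.
Since 54 = 32 + 16 + 4 + 2, 95^54 ≡ 49 · 7 · 48 · 87; multiplying out mod 109: 49·7 = 343 ≡ 16, then 16·48 = 768 ≡ 5, then 5·87 = 435 ≡ 108. Thus 95^54 ≡ 108 ≡ −1 (mod 109).
By Euler's criterion 95 is a quadratic non-residue mod 109: no k satisfies k² ≡ 95 (mod 109).

No such integer exists.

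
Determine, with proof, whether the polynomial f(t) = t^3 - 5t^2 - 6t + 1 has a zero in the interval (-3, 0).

Yes, f has a root in the interval.

f(-3) = -53 and f(0) = 1, which have opposite signs.
Since f is a polynomial it is continuous on [-3, 0].
By the Intermediate Value Theorem f must vanish at some point of (-3, 0).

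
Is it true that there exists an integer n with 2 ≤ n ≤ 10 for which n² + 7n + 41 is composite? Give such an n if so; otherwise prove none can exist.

At n = 6: 6² + 7·6 + 41 = 119 = 7·17, which is composite.

n = 6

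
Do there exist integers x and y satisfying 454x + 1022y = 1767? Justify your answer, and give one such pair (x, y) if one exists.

gcd(454, 1022) = 2, so every integer of the form 454x + 1022y is a multiple of 2.
However 1767 leaves remainder 1 on division by 2.
Hence no integers x, y satisfy the equation.

There are no such integers.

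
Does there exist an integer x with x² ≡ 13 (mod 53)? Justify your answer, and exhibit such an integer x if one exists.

x = 15

x = 15 works: 15² = 225, and 225 − 13 = 212 = 4·53.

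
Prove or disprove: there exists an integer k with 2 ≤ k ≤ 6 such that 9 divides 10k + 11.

At k = 2, 10·2 + 11 = 31 ≡ 4 (mod 9), and each step in k adds 10 ≡ 1 (mod 9), giving residues 4, 5, 6, 7, 8 for k = 2, 3, …, 6.
The residue 0 does not occur, so no k in [2, 6] makes 10k + 11 a multiple of 9.

No such integer k in that range exists.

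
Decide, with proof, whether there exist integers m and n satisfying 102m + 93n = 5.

Any value of 102m + 93n is a multiple of gcd(102, 93) = 3.
However 5 leaves remainder 2 on division by 3.
Hence no integers m, n satisfy the equation.

No such integers exist.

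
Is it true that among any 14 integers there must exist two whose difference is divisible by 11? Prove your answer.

Partition the integers by their residue mod 11; there are 11 classes.
Placing 14 integers into 11 classes, some class receives at least two — say a and b.
Equal remainders mean a − b ≡ 0 (mod 11), so 11 divides their difference.

True.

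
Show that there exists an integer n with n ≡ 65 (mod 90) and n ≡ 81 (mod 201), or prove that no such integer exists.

gcd(90, 201) = 3. If n ≡ 65 (mod 90) and n ≡ 81 (mod 201), then n ≡ 65 (mod 3) and n ≡ 81 (mod 3).
These are incompatible: 65 − 81 = -16 is not divisible by 3.
So no integer satisfies both congruences.

There is no such integer.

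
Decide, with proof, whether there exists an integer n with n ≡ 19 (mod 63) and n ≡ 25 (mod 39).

n = 649

The moduli are not coprime: gcd(63, 39) = 3. Compatibility requires 3 ∣ (25 − 19) = 6, which holds, so solutions exist.
Put n = 19 + 63t, so we need 63t ≡ 6 (mod 39), equivalently (divide by 3) 21t ≡ 2 (mod 13).
21 ≡ 8 (mod 13), so this reads 8t ≡ 2 (mod 13). Since 8·5 = 40 = 3·13 + 1, the inverse of 8 mod 13 is 5.
Therefore t ≡ 5·2 = 10 (mod 13).
Then n = 19 + 63·10 = 649.
Verify: 649 = 10·63 + 19 and 649 = 16·39 + 25. ✓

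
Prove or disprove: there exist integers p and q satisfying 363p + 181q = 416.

p = 54, q = -106

363 and 181 are coprime, so 363p + 181q ranges over all of ℤ.
Euclidean algorithm: 363 = 2·181 + 1, 181 = 181·1 + 0.
Back-substituting, 1 = 363 − 2·181; that is, 363·1 + 181·(-2) = 1.
Scaling by 416 gives the particular solution (p, q) = (416, -832).
Shifting by a multiple of (181, −363) keeps it a solution: p = 416 − 2·181 = 54, q = -832 + 2·363 = -106.
Check: 363·54 + 181·(-106) = 19602 − 19186 = 416. ✓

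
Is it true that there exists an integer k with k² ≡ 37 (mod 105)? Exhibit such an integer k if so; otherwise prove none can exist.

No, no such integer exists.

Since 5 ∣ 105, a solution of k² ≡ 37 (mod 105) would also satisfy k² ≡ 37 ≡ 2 (mod 5).
Squares mod 5 repeat after k = 2 (as (−k)² = k²); for k = 0..2 they are 0, 1, 4.
The set of squares mod 5 is therefore {0, 1, 4}, which does not contain 2.
Therefore k² ≡ 37 (mod 105) has no solution.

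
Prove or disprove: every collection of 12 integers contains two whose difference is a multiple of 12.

Take the 12 consecutive integers 23, 24, …, 34: their residues mod 12 are all distinct because 12 ≤ 12.
Any two of them differ by at most 11 < 12 and by at least 1, so no difference is a multiple of 12.

No, the set {23, 24, 25, 26, 27, 28, 29, 30, 31, 32, 33, 34} is a counterexample.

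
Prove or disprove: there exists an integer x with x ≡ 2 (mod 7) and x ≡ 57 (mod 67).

Since 7 and 67 share no common factor, CRT says the pair of congruences has a solution (unique mod 469).
Any solution of the first congruence is x = 2 + 7t; substituting into the second, 7t ≡ 57 − 2 ≡ 55 (mod 67).
Since 7·48 = 336 = 5·67 + 1, the inverse of 7 mod 67 is 48.
Therefore t ≡ 48·55 = 2640 ≡ 27 (mod 67).
Taking t = 27 gives x = 2 + 7·27 = 191.
Verify: 191 = 27·7 + 2 and 191 = 2·67 + 57. ✓

x = 191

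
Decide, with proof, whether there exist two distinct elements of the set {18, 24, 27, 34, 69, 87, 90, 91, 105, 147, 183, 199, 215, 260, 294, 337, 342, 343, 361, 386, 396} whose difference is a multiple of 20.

Reduce each element mod 20: 18↦18, 24↦4, 27↦7, 34↦14, 69↦9, 87↦7, 90↦10, 91↦11, 105↦5, 147↦7, 183↦3, 199↦19, 215↦15, 260↦0, 294↦14, 337↦17, 342↦2, 343↦3, 361↦1, 386↦6, 396↦16. The residue 7 repeats (at 27 and 87), and 87 − 27 = 60 = 3·20.

27 and 87 are such a pair.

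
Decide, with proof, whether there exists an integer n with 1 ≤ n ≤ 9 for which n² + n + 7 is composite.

n = 4

At n = 4: 4² + 4 + 7 = 27 = 3·9, which is composite.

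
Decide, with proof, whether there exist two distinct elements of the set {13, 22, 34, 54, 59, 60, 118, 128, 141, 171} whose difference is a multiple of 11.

No, no such pair exists.

Two integers differ by a multiple of 11 exactly when they have the same residue mod 11. The residues are 13↦2, 22↦0, 34↦1, 54↦10, 59↦4, 60↦5, 118↦8, 128↦7, 141↦9, 171↦6.
These 10 residues are pairwise different, hence no difference of two elements is divisible by 11.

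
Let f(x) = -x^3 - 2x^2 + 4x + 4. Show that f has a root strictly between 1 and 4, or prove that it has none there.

f(1) = 5 and f(4) = -76, which have opposite signs.
Since f is a polynomial it is continuous on [1, 4].
By the Intermediate Value Theorem f must vanish at some point of (1, 4).

Yes, f has a root in the interval.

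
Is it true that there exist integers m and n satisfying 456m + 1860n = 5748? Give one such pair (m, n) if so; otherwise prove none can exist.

m = 33, n = -5

Every value of 456m + 1860n is a multiple of gcd(456, 1860) = 12; since 12 ∣ 5748, solutions exist.
Dividing through by 12 reduces the equation to 38m + 155n = 479.
Dividing repeatedly: 155 = 4·38 + 3, 38 = 12·3 + 2, 3 = 1·2 + 1, 2 = 2·1 + 0.
Unwinding: 1 = 3 − 1·2 = 3 − (38 − 12·3) = −38 + 13·3 = −38 + 13·(155 − 4·38) = 13·155 − 53·38, i.e. 38·(-53) + 155·13 = 1.
Times 479: 38·(-25387) + 155·6227 = 479, so (-25387, 6227) solves it.
The general solution is m = -25387 + 155k, n = 6227 − 38k; taking k = 164 gives the smaller pair m = 33, n = -5.
Check: 456·33 + 1860·(-5) = 15048 − 9300 = 5748. ✓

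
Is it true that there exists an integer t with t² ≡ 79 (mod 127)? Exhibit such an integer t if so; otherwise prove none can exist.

Take t = 29. Then 29² = 841 = 6·127 + 79, so 29² ≡ 79 (mod 127).

t = 29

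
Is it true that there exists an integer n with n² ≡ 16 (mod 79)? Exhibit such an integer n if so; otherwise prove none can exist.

Take n = 75. Then 75² = 5625 = 71·79 + 16, so 75² ≡ 16 (mod 79).

n = 75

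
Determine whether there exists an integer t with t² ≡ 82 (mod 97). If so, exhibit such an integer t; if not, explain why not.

97 is prime, so by Euler's criterion 82 is a square mod 97 iff 82^((97−1)/2) = 82^48 ≡ 1 (mod 97).
Squaring successively (mod 97): 82^2 = 6724 ≡ 31; 82^4 ≡ 31² = 961 ≡ 88; 82^8 ≡ 88² = 7744 ≡ 81; 82^16 ≡ 81² = 6561 ≡ 62; 82^32 ≡ 62² = 3844 ≡ 61.
Since 48 = 32 + 16, 82^48 ≡ 61 · 62; multiplying out mod 97: 61·62 = 3782 ≡ 96. Thus 82^48 ≡ 96 ≡ −1 (mod 97).
The value −1 means 82 is a non-residue modulo 97, so t² ≡ 82 (mod 97) is impossible.

There is no such integer.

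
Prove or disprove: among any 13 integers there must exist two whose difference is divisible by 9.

Yes.

Partition the integers by their residue mod 9; there are 9 classes.
Placing 13 integers into 9 classes, some class receives at least two — say a and b.
Their difference a − b is then a multiple of 9.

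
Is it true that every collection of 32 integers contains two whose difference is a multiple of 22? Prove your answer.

Yes, this is always true.

Each integer lies in one of the 22 residue classes modulo 22.
Placing 32 integers into 22 classes, some class receives at least two — say a and b.
Then a ≡ b (mod 22), i.e. 22 ∣ (a − b).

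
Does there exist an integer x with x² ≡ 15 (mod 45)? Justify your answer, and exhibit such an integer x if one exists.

No, no such integer exists.

Work modulo the divisor 9 of 45. If x² ≡ 15 (mod 45) then x² ≡ 6 (mod 9).
Squares mod 9 repeat after x = 4 (as (−x)² = x²); for x = 0..4 they are 0, 1, 4, 0, 7.
The set of squares mod 9 is therefore {0, 1, 4, 7}, which does not contain 6.
Hence no integer x has x² ≡ 15 (mod 45).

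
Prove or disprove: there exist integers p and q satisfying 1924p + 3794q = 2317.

There are no such integers.

gcd(1924, 3794) = 2, so every integer of the form 1924p + 3794q is a multiple of 2.
But 2317 is not a multiple of 2 (it leaves remainder 1).
So the equation is unsolvable over ℤ.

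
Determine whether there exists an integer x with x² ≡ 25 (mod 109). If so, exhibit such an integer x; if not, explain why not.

Take x = 104. Then 104² = 10816 = 99·109 + 25, so 104² ≡ 25 (mod 109).

x = 104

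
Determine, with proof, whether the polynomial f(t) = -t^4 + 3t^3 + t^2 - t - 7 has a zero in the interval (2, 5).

Such a root exists.

f(2) = 3 and f(5) = -237, which have opposite signs.
As a polynomial, f is continuous on every closed interval.
By the Intermediate Value Theorem f must vanish at some point of (2, 5).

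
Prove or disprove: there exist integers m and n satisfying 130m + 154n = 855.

gcd(130, 154) = 2, so every integer of the form 130m + 154n is a multiple of 2.
But 855 is not a multiple of 2 (it leaves remainder 1).
So the equation is unsolvable over ℤ.

No such integers exist.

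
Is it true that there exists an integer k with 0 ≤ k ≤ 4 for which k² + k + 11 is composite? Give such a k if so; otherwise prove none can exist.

No, no such integer k in that range exists.

The values for k = 0, 1, …, 4 are 11, 13, 17, 23, 31, and each of these is prime.
So no value in the range makes the expression composite.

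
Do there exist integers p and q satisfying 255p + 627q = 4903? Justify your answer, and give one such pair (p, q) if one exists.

Any value of 255p + 627q is a multiple of gcd(255, 627) = 3.
But 4903 is not a multiple of 3 (it leaves remainder 1).
So the equation is unsolvable over ℤ.

There are no such integers.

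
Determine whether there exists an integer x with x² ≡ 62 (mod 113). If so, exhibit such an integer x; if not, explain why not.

x = 66 works: 66² = 4356, and 4356 − 62 = 4294 = 38·113.

x = 66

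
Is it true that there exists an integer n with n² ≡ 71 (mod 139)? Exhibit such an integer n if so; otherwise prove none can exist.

n = 99

n = 99 works: 99² = 9801, and 9801 − 71 = 9730 = 70·139.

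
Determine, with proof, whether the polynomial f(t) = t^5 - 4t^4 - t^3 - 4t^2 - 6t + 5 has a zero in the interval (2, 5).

Such a root exists.

f(2) = -63 and f(5) = 375, which have opposite signs.
f is continuous everywhere (it is a polynomial), in particular on [2, 5].
By the Intermediate Value Theorem f must vanish at some point of (2, 5).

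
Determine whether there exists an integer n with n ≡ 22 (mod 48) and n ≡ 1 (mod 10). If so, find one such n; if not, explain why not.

No such integer exists.

gcd(48, 10) = 2. If n ≡ 22 (mod 48) and n ≡ 1 (mod 10), then n ≡ 22 (mod 2) and n ≡ 1 (mod 2).
However 22 ≡ 0 and 1 ≡ 1 (mod 2), and 0 ≠ 1.
Hence the system has no solution.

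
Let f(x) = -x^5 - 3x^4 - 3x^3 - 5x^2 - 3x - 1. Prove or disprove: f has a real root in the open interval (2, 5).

The endpoint values f(2) = -131 and f(5) = -5516 are both negative. Claim: f(x) < 0 for every x in (2, 5).
Shift to the endpoint 2: with x = 2 + u (0 < u < 3), one computes f(2 + u) = -u^5 - 13u^4 - 67u^3 - 175u^2 - 235u - 131.
All 6 nonzero coefficients of this polynomial in u are negative; hence for u > 0 the value is a sum of negative terms (the constant -131 among them).
So f is strictly negative on (2, 5); no root exists in the interval.

f has no root in that interval.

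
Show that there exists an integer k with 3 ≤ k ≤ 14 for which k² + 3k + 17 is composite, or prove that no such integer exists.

At k = 3: 3² + 3·3 + 17 = 35 = 5·7, which is composite.

k = 3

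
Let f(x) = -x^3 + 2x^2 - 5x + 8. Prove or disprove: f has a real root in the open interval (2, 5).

No such root exists.

Evaluate at the endpoints: f(2) = -2, f(5) = -92 — same sign (negative).
The derivative f'(x) = -3x^2 + 4x - 5 is a quadratic with discriminant 4² − 4·(-3)·(-5) = -44 < 0; it never vanishes, so it is always negative (sign of the leading coefficient).
So f is strictly decreasing; between 2 and 5 its values lie between f(2) = -2 and f(5) = -92, all negative. Therefore f has no root in (2, 5).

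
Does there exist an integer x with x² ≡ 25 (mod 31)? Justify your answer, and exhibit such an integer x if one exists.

x = 26 works: 26² = 676, and 676 − 25 = 651 = 21·31.

x = 26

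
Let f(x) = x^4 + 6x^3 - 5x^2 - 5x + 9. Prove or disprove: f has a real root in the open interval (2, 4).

No such root exists.

f(2) = 43 and f(4) = 549, both positive, so a sign-change argument is unavailable; we show f keeps this sign on the whole interval.
Substitute x = 2 + u, where 0 < u < 2 on the interval. Expanding, f(2 + u) = u^4 + 14u^3 + 55u^2 + 79u + 43.
The nonzero coefficients here are all positive, so for u > 0 every term is positive (or zero), and the constant term 43 is strictly positive.
Therefore f(x) > 0 throughout (2, 4), and f has no zero there.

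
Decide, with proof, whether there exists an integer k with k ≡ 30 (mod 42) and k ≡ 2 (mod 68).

Here gcd(42, 68) = 2, and both 30 and 2 leave remainder 0 mod 2, so the system is consistent.
Put k = 30 + 42t, so we need 42t ≡ 40 (mod 68), equivalently (divide by 2) 21t ≡ 20 (mod 34).
Since 21·13 = 273 = 8·34 + 1, the inverse of 21 mod 34 is 13.
Multiplying by 13: t ≡ 13·20 = 260 ≡ 22 (mod 34).
Then k = 30 + 42·22 = 954.
Verify: 954 = 22·42 + 30 and 954 = 14·68 + 2. ✓

k = 954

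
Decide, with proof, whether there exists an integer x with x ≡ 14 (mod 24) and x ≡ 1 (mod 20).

Both moduli are multiples of 4 = gcd(24, 20), so any solution would satisfy x ≡ 14 and x ≡ 1 modulo 4 simultaneously.
These are incompatible: 14 − 1 = 13 is not divisible by 4.
So no integer satisfies both congruences.

No, no such integer exists.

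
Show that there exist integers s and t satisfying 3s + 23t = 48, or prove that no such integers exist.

3 and 23 are coprime, so 3s + 23t ranges over all of ℤ.
Run the Euclidean algorithm on 23 and 3: 23 = 7·3 + 2, 3 = 1·2 + 1, 2 = 2·1 + 0.
Unwinding: 1 = 3 − 1·2 = 3 − (23 − 7·3) = −23 + 8·3, i.e. 3·8 + 23·(-1) = 1.
Scaling by 48 gives the particular solution (s, t) = (384, -48).
Subtracting 16·23 from s and adding 16·3 to t gives the tidier solution (16, 0).
Check: 3·16 + 23·0 = 48 + 0 = 48. ✓

s = 16, t = 0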